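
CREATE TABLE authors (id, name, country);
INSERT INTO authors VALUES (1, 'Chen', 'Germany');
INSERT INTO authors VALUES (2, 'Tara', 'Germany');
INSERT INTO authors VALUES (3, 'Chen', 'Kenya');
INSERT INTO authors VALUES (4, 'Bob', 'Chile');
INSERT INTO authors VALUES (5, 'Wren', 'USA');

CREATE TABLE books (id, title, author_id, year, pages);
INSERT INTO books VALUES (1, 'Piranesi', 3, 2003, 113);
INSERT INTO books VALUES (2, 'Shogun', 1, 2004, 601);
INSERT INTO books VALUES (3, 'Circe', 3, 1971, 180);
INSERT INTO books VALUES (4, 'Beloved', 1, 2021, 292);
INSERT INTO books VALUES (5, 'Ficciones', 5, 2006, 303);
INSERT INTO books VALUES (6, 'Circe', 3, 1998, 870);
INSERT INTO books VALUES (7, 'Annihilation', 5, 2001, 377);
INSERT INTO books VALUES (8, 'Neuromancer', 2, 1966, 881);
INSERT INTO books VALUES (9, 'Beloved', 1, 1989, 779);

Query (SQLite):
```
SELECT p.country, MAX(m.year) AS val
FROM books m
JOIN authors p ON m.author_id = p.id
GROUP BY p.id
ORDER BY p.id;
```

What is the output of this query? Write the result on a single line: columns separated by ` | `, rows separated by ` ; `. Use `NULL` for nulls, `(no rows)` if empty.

Join each books row to its authors via author_id.
Group joined rows by authors.id; compute MAX(m.year) per group.
  1: ids {2, 4, 9} → MAX(m.year)=2021
  2: ids {8} → MAX(m.year)=1966
  3: ids {1, 3, 6} → MAX(m.year)=2003
  5: ids {5, 7} → MAX(m.year)=2006

Germany | 2021 ; Germany | 1966 ; Kenya | 2003 ; USA | 2006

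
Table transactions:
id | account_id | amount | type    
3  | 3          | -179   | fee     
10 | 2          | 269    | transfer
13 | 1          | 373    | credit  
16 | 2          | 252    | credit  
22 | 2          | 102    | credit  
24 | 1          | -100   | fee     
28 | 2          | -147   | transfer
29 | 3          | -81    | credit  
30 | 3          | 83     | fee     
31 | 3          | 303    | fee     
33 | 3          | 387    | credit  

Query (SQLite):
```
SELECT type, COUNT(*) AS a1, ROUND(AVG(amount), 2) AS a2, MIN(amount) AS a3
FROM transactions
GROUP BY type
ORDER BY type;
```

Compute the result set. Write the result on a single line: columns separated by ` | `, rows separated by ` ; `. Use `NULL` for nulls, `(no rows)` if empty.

Group transactions by type.
Per group compute: COUNT(*), ROUND(AVG(amount), 2), MIN(amount).
  credit: ids {13, 16, 22, 29, 33} → COUNT(*)=5, ROUND(AVG(amount), 2)=206.6, MIN(amount)=-81
  fee: ids {3, 24, 30, 31} → COUNT(*)=4, ROUND(AVG(amount), 2)=26.75, MIN(amount)=-179
  transfer: ids {10, 28} → COUNT(*)=2, ROUND(AVG(amount), 2)=61, MIN(amount)=-147

credit | 5 | 206.6 | -81 ; fee | 4 | 26.75 | -179 ; transfer | 2 | 61 | -147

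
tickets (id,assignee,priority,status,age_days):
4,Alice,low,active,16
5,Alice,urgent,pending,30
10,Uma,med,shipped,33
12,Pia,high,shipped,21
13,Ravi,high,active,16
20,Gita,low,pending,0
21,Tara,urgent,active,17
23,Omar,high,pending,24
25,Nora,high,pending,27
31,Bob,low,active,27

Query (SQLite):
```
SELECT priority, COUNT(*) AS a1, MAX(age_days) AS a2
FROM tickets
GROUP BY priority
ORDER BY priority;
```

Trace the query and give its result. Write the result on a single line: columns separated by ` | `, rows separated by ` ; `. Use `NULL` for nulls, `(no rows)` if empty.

Group tickets by priority.
Per group compute: COUNT(*), MAX(age_days).
  high: ids {12, 13, 23, 25} → COUNT(*)=4, MAX(age_days)=27
  low: ids {4, 20, 31} → COUNT(*)=3, MAX(age_days)=27
  med: ids {10} → COUNT(*)=1, MAX(age_days)=33
  urgent: ids {5, 21} → COUNT(*)=2, MAX(age_days)=30

high | 4 | 27 ; low | 3 | 27 ; med | 1 | 33 ; urgent | 2 | 30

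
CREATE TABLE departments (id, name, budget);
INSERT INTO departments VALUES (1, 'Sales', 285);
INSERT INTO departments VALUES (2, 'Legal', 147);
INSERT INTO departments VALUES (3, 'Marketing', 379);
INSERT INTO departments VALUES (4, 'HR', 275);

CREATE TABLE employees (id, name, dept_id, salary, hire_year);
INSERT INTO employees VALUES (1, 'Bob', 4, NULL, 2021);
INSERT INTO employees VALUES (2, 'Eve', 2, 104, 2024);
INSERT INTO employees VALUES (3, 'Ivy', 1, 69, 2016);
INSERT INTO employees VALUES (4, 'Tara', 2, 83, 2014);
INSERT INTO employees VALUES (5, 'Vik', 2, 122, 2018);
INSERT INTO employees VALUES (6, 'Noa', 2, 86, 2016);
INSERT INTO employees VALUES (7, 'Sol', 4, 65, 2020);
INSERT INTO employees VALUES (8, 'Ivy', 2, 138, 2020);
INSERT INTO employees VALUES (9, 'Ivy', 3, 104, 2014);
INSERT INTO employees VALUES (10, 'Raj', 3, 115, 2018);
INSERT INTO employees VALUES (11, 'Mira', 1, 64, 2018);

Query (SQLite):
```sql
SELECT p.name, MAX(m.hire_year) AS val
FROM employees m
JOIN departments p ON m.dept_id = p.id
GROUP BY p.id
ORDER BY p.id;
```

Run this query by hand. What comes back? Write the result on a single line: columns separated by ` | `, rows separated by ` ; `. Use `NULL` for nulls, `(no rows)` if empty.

Join each employees row to its departments via dept_id.
Group joined rows by departments.id; compute MAX(m.hire_year) per group.
  1: ids {3, 11} → MAX(m.hire_year)=2018
  2: ids {2, 4, 5, 6, 8} → MAX(m.hire_year)=2024
  3: ids {9, 10} → MAX(m.hire_year)=2018
  4: ids {1, 7} → MAX(m.hire_year)=2021

Sales | 2018 ; Legal | 2024 ; Marketing | 2018 ; HR | 2021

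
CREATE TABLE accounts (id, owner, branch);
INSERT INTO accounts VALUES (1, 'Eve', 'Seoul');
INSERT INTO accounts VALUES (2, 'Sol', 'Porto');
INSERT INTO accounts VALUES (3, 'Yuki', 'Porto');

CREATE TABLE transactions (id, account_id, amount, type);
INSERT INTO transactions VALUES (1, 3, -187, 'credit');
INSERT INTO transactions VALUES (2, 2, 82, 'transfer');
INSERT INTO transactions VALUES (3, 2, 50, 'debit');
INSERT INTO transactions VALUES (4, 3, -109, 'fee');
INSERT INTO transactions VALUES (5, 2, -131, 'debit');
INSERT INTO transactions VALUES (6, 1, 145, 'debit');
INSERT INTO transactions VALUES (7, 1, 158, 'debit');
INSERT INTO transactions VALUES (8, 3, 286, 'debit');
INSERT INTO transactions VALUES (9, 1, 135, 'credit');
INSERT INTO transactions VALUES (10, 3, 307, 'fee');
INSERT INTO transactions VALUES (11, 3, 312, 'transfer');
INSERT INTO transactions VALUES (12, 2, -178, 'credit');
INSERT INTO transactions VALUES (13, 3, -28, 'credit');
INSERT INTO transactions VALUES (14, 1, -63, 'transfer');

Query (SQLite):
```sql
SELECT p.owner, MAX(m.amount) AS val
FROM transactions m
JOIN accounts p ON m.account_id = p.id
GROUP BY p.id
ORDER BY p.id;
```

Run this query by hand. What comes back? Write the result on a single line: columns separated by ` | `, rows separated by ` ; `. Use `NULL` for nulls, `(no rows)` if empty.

Eve | 158 ; Sol | 82 ; Yuki | 312

Join each transactions row to its accounts via account_id.
Group joined rows by accounts.id; compute MAX(m.amount) per group.
  1: ids {6, 7, 9, 14} → MAX(m.amount)=158
  2: ids {2, 3, 5, 12} → MAX(m.amount)=82
  3: ids {1, 4, 8, 10, 11, 13} → MAX(m.amount)=312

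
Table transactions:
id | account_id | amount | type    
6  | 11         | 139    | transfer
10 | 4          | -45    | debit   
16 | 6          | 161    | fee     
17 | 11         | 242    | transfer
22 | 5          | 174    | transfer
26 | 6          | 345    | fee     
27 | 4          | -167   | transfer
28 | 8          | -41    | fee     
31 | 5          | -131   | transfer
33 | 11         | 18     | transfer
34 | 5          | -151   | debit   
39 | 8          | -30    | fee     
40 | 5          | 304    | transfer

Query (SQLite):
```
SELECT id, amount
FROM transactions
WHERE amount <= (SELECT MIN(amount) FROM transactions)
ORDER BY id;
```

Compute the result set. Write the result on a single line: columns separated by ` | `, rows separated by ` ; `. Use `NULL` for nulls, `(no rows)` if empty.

27 | -167

Scalar subquery: MIN(amount) over all transactions rows = -167.
Keep rows where amount <= that value.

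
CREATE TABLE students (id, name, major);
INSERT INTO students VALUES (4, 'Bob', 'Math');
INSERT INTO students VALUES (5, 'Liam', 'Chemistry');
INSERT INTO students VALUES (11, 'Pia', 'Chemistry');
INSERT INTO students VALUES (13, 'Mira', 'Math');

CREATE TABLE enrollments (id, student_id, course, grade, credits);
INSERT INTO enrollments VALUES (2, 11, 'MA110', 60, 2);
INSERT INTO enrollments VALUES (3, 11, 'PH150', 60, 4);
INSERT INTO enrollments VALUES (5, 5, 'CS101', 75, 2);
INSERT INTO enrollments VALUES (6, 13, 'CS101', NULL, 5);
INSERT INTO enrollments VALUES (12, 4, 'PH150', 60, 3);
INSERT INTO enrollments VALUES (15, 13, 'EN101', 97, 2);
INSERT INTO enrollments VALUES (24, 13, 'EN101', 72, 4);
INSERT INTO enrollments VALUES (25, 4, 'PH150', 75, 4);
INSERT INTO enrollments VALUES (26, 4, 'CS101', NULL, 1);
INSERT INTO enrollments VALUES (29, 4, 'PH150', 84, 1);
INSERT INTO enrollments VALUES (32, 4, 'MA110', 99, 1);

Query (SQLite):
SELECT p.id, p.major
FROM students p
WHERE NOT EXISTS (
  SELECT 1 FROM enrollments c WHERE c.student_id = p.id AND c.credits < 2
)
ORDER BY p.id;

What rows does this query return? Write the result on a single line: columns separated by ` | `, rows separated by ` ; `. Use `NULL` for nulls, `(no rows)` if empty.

5 | Chemistry ; 11 | Chemistry ; 13 | Math

For each students row, check whether any enrollments with matching student_id has credits < 2.
Keep rows where that is false.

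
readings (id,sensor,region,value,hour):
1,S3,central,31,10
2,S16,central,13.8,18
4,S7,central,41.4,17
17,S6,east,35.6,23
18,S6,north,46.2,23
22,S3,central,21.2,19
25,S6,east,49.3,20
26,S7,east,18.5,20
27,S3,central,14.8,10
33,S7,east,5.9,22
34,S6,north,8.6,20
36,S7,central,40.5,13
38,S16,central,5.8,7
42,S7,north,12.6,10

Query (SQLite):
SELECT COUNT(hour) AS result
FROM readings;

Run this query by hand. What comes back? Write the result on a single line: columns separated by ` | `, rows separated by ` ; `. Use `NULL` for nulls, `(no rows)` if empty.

All hour values: [10, 18, 17, 23, 23, 19, 20, 20, 10, 22, 20, 13, 7, 10].
COUNT(hour) counts non-NULL values → 14.

14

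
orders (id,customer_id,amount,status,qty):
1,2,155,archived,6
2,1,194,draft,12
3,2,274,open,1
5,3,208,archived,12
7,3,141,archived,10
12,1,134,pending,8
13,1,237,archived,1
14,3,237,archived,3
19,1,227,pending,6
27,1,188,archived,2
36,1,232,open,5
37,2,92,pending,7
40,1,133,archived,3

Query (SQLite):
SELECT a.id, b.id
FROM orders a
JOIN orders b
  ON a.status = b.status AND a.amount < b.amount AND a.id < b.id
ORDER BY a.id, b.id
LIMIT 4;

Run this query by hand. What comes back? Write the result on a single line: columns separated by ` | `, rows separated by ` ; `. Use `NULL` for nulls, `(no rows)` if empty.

Pairs (a,b) with same status, a.amount < b.amount, a.id < b.id.
status groups: archived:{1,5,7,13,14,27,40} draft:{2} open:{3,36} pending:{12,19,37}
Ordered by (a.id, b.id); first 4.

1 | 5 ; 1 | 13 ; 1 | 14 ; 1 | 27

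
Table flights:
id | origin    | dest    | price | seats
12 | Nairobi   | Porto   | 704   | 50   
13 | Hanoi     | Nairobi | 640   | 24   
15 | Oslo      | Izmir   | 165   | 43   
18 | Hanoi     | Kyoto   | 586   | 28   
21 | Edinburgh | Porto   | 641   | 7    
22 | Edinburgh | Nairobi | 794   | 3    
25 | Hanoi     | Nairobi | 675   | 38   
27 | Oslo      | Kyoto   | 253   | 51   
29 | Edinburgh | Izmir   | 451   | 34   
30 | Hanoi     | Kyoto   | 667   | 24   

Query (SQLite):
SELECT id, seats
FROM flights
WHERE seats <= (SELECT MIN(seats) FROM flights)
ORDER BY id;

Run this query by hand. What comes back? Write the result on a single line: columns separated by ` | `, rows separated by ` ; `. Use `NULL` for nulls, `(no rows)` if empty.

22 | 3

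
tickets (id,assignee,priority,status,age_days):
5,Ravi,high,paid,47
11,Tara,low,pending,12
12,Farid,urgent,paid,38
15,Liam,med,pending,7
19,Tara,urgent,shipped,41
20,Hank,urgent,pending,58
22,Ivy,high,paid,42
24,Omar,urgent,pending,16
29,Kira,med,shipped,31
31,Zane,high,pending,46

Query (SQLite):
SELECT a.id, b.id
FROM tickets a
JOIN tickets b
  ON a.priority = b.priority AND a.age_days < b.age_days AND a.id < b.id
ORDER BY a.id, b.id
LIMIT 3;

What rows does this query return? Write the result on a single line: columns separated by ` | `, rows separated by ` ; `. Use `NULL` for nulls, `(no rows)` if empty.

12 | 19 ; 12 | 20 ; 15 | 29

Pairs (a,b) with same priority, a.age_days < b.age_days, a.id < b.id.
priority groups: high:{5,22,31} low:{11} med:{15,29} urgent:{12,19,20,24}
Ordered by (a.id, b.id); first 3.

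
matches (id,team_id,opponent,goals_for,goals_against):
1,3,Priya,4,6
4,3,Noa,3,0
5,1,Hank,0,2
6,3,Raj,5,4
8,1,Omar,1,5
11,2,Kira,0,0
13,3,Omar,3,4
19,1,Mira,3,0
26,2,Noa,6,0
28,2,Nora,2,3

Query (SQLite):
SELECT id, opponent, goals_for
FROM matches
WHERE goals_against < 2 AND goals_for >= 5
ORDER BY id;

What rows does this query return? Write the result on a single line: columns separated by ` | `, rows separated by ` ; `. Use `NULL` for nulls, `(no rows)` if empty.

26 | Noa | 6

goals_against < 2: ids {4, 11, 19, 26}
goals_for >= 5: ids {6, 26}
Combine with AND.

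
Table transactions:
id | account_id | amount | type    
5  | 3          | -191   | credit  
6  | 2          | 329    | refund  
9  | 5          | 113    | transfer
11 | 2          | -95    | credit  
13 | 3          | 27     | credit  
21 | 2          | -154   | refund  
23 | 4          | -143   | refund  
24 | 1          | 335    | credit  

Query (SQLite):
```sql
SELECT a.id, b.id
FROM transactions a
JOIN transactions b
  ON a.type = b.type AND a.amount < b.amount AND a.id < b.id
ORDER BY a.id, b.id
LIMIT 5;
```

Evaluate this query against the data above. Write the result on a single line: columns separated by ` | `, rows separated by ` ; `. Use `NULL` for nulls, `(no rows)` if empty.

Pairs (a,b) with same type, a.amount < b.amount, a.id < b.id.
type groups: credit:{5,11,13,24} refund:{6,21,23} transfer:{9}
Ordered by (a.id, b.id); first 5.

5 | 11 ; 5 | 13 ; 5 | 24 ; 11 | 13 ; 11 | 24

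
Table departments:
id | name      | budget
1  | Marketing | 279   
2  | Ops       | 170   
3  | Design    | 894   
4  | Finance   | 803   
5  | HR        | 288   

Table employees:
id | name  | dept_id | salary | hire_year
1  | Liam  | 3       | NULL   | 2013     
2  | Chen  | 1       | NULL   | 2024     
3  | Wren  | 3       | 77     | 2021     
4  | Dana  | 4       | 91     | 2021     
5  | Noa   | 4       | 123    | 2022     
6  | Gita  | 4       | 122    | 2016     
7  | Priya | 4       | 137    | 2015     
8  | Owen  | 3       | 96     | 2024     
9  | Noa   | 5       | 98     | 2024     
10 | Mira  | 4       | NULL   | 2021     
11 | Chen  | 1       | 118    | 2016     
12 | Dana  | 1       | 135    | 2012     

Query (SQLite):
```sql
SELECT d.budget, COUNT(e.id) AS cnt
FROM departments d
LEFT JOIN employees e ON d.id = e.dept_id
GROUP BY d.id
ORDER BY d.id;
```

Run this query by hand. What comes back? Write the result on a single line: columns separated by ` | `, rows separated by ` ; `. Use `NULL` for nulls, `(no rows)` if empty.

279 | 3 ; 170 | 0 ; 894 | 3 ; 803 | 5 ; 288 | 1

LEFT JOIN keeps every departments row; unmatched ones get NULL for employees columns.
Group by departments.id and compute COUNT(e.id). COUNT(col) of an all-NULL group is 0.
  1: ids {2, 11, 12} → COUNT(e.id)=3
  2: ids {—} → COUNT(e.id)=0
  3: ids {1, 3, 8} → COUNT(e.id)=3
  4: ids {4, 5, 6, 7, 10} → COUNT(e.id)=5
  5: ids {9} → COUNT(e.id)=1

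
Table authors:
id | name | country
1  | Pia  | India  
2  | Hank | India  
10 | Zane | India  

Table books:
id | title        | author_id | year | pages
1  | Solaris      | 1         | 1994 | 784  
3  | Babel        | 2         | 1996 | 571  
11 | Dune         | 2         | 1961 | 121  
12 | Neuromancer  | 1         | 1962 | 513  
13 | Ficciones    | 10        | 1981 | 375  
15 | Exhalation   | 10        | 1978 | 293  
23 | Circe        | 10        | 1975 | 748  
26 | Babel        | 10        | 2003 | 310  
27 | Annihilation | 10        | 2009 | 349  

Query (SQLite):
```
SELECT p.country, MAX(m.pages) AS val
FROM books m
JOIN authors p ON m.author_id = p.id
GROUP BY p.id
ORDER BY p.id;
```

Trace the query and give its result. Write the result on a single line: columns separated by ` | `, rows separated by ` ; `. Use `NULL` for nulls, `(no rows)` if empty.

India | 784 ; India | 571 ; India | 748

Join each books row to its authors via author_id.
Group joined rows by authors.id; compute MAX(m.pages) per group.
  1: ids {1, 12} → MAX(m.pages)=784
  2: ids {3, 11} → MAX(m.pages)=571
  10: ids {13, 15, 23, 26, 27} → MAX(m.pages)=748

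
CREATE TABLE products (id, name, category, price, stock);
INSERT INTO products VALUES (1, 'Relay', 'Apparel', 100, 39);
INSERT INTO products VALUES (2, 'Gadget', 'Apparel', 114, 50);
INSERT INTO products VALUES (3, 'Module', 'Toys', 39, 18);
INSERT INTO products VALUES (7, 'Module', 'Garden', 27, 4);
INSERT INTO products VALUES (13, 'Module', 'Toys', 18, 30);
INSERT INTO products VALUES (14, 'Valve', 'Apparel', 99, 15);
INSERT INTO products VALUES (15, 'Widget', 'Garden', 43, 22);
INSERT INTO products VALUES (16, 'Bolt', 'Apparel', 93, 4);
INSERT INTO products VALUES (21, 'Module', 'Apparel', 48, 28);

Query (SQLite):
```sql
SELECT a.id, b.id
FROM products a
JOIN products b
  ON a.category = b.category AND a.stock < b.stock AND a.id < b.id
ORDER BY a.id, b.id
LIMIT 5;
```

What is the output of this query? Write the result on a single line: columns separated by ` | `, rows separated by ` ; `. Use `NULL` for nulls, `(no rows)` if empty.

Pairs (a,b) with same category, a.stock < b.stock, a.id < b.id.
category groups: Apparel:{1,2,14,16,21} Garden:{7,15} Toys:{3,13}
Ordered by (a.id, b.id); first 5.

1 | 2 ; 3 | 13 ; 7 | 15 ; 14 | 21 ; 16 | 21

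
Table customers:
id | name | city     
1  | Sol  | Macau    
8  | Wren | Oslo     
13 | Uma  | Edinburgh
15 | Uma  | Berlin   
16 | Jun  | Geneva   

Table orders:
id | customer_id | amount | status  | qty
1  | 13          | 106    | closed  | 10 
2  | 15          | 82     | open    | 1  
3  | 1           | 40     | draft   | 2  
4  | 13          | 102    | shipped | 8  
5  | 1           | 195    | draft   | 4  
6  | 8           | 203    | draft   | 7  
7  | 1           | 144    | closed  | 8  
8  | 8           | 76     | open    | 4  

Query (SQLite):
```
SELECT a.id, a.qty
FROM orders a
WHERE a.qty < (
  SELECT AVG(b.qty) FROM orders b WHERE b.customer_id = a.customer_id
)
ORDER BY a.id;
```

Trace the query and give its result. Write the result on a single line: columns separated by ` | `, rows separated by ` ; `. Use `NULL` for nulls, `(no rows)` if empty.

3 | 2 ; 4 | 8 ; 5 | 4 ; 8 | 4

For each orders row a, compute AVG(qty) over rows sharing a.customer_id.
Keep row a if a.qty < that per-group AVG.
  customer_id=1: AVG(qty) = 4.666667
  customer_id=8: AVG(qty) = 5.5
  customer_id=13: AVG(qty) = 9.0
  customer_id=15: AVG(qty) = 1.0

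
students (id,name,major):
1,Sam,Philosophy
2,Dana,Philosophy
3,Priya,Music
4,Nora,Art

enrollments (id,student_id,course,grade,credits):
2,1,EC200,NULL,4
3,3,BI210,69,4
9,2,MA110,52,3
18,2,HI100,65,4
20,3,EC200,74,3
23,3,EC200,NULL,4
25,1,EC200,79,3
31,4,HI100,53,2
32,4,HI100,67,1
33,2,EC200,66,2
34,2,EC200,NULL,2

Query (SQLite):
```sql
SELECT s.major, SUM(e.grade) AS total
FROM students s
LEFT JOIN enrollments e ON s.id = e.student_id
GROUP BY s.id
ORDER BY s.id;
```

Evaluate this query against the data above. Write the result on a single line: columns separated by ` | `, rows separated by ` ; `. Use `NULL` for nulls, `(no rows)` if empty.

Philosophy | 79 ; Philosophy | 183 ; Music | 143 ; Art | 120

LEFT JOIN keeps every students row; unmatched ones get NULL for enrollments columns.
Group by students.id and compute SUM(e.grade). SUM over an all-NULL group is NULL.
  1: ids {2, 25} → SUM(e.grade)=79
  2: ids {9, 18, 33, 34} → SUM(e.grade)=183
  3: ids {3, 20, 23} → SUM(e.grade)=143
  4: ids {31, 32} → SUM(e.grade)=120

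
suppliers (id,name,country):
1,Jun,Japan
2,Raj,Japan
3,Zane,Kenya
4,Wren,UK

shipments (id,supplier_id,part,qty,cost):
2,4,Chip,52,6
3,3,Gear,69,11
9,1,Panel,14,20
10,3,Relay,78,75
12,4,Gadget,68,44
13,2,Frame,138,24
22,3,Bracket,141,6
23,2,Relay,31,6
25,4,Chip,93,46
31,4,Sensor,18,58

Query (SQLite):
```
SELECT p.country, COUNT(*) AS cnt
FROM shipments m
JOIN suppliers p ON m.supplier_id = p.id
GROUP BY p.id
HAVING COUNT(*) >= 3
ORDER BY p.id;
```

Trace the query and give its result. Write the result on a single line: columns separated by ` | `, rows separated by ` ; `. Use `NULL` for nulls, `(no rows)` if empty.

Kenya | 3 ; UK | 4

Join each shipments row to its suppliers via supplier_id.
Group joined rows by suppliers.id; compute COUNT(*) per group.
HAVING: keep groups with count ≥ 3.
  1: ids {9} → COUNT(*)=1
  2: ids {13, 23} → COUNT(*)=2
  3: ids {3, 10, 22} → COUNT(*)=3
  4: ids {2, 12, 25, 31} → COUNT(*)=4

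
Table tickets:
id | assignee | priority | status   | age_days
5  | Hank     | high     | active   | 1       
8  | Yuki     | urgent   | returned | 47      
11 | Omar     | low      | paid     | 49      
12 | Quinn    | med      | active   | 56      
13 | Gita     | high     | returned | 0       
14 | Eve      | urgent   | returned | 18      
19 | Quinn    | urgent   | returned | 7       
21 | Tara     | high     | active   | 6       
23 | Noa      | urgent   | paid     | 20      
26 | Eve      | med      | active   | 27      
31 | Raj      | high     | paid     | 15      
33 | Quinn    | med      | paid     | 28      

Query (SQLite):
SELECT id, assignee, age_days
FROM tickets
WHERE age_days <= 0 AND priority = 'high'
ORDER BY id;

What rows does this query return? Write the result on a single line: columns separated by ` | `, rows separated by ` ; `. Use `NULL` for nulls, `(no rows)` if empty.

age_days <= 0: ids {13}
priority = 'high': ids {5, 13, 21, 31}
Combine with AND.

13 | Gita | 0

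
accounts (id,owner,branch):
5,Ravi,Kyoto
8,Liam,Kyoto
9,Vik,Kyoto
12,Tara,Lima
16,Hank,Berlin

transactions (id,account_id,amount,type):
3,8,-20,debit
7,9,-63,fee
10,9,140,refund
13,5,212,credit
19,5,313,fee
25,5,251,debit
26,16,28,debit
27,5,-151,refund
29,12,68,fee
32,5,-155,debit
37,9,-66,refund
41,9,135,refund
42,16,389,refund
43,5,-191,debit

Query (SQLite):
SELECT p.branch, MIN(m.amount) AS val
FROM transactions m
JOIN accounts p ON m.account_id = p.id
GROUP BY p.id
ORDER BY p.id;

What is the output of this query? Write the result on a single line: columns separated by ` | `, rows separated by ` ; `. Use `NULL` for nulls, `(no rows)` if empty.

Join each transactions row to its accounts via account_id.
Group joined rows by accounts.id; compute MIN(m.amount) per group.
  5: ids {13, 19, 25, 27, 32, 43} → MIN(m.amount)=-191
  8: ids {3} → MIN(m.amount)=-20
  9: ids {7, 10, 37, 41} → MIN(m.amount)=-66
  12: ids {29} → MIN(m.amount)=68
  16: ids {26, 42} → MIN(m.amount)=28

Kyoto | -191 ; Kyoto | -20 ; Kyoto | -66 ; Lima | 68 ; Berlin | 28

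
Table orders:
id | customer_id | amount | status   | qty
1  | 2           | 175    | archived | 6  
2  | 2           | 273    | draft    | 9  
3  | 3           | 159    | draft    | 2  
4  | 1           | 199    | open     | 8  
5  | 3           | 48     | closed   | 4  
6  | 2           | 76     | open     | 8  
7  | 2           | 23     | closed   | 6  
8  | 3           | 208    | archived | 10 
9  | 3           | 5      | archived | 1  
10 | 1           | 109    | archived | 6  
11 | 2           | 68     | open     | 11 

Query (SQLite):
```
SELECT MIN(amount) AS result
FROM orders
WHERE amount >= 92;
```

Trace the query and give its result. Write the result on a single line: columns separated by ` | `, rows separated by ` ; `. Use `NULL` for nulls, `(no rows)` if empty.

109

Rows where amount >= 92 → amount values: [175, 273, 159, 199, 208, 109].
MIN of non-NULL values = 109.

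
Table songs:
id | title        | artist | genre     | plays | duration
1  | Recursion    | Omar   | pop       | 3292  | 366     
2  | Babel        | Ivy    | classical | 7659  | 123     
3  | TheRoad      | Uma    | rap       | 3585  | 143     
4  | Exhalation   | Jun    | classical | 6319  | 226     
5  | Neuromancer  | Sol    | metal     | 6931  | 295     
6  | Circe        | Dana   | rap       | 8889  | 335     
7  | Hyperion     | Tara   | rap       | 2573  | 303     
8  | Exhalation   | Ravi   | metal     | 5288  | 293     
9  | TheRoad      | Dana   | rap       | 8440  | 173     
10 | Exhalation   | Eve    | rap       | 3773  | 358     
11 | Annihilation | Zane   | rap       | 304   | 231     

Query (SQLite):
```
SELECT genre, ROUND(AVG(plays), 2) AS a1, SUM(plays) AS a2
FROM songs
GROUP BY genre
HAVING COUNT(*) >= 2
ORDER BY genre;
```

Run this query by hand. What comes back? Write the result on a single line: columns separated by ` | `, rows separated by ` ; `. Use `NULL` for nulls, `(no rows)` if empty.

Group songs by genre.
Per group compute: ROUND(AVG(plays), 2), SUM(plays).
HAVING: drop groups with fewer than 2 rows.
  classical: ids {2, 4} → ROUND(AVG(plays), 2)=6989, SUM(plays)=13978
  metal: ids {5, 8} → ROUND(AVG(plays), 2)=6109.5, SUM(plays)=12219
  pop: ids {1} → ROUND(AVG(plays), 2)=3292, SUM(plays)=3292
  rap: ids {3, 6, 7, 9, 10, 11} → ROUND(AVG(plays), 2)=4594, SUM(plays)=27564

classical | 6989 | 13978 ; metal | 6109.5 | 12219 ; rap | 4594 | 27564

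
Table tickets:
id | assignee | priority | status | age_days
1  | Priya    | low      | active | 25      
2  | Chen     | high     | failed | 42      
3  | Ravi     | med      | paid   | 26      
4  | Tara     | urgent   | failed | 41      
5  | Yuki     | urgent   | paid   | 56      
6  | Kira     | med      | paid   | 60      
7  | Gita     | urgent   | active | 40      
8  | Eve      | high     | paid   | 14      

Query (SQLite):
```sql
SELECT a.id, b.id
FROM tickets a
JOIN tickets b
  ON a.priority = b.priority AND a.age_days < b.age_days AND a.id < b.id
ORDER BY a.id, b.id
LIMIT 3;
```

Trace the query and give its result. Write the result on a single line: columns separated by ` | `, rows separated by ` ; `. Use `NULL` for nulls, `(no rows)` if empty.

Pairs (a,b) with same priority, a.age_days < b.age_days, a.id < b.id.
priority groups: high:{2,8} low:{1} med:{3,6} urgent:{4,5,7}
Ordered by (a.id, b.id); first 3.

3 | 6 ; 4 | 5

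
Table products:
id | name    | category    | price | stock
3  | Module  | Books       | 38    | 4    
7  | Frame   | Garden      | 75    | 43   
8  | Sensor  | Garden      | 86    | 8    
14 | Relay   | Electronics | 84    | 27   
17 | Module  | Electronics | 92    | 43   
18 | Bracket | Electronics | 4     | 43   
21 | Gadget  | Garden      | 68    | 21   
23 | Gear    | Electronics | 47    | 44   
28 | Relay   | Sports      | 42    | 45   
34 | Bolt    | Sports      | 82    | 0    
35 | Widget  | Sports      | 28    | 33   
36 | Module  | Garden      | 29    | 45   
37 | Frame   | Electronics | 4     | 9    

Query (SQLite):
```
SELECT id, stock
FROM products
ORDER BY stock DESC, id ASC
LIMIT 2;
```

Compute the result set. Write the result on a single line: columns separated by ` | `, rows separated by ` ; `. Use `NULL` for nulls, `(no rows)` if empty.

28 | 45 ; 36 | 45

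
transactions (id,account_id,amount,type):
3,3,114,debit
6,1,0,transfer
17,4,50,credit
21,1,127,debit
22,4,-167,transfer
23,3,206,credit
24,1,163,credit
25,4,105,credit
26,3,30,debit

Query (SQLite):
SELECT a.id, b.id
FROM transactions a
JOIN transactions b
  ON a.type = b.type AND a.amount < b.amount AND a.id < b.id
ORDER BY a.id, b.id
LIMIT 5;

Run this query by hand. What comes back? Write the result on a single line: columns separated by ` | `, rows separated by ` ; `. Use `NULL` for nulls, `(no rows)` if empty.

Pairs (a,b) with same type, a.amount < b.amount, a.id < b.id.
type groups: credit:{17,23,24,25} debit:{3,21,26} transfer:{6,22}
Ordered by (a.id, b.id); first 5.

3 | 21 ; 17 | 23 ; 17 | 24 ; 17 | 25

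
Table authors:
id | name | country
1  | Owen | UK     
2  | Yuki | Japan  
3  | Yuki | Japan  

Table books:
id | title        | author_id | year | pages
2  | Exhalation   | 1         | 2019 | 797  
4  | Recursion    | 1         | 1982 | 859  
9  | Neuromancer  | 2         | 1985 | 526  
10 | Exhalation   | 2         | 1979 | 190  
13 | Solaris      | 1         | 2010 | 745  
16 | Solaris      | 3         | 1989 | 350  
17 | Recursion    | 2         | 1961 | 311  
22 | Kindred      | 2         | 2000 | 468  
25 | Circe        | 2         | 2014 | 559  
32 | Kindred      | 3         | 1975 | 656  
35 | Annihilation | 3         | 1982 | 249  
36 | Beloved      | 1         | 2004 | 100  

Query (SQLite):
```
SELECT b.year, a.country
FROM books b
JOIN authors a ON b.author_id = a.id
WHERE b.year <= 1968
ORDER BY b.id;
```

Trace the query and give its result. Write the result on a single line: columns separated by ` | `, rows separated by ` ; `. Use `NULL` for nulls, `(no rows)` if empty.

Each books row matches the authors row where author_id = authors.id.
Then keep rows with b.year <= 1968.

1961 | Japan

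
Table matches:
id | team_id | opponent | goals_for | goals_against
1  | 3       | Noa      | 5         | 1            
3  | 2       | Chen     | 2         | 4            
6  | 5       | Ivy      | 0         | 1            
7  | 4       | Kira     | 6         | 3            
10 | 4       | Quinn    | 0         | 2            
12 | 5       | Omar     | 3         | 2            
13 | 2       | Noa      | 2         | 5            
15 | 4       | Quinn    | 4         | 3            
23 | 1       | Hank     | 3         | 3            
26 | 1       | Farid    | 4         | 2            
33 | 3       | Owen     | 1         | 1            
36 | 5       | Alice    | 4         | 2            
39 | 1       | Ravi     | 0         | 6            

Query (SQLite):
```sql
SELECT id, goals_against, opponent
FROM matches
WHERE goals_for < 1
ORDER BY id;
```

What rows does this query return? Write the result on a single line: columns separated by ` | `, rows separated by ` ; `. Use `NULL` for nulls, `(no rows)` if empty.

6 | 1 | Ivy ; 10 | 2 | Quinn ; 39 | 6 | Ravi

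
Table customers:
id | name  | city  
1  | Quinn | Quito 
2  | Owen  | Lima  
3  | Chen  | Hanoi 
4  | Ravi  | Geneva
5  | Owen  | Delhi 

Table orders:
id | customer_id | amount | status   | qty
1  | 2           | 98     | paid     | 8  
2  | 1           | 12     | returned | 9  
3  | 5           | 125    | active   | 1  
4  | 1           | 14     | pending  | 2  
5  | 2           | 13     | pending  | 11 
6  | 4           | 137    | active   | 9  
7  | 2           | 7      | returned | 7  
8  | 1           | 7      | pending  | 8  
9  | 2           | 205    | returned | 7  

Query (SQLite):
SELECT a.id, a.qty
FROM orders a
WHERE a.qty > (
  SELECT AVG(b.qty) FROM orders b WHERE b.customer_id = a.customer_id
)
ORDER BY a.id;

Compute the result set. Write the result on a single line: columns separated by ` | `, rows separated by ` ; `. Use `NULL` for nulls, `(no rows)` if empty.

2 | 9 ; 5 | 11 ; 8 | 8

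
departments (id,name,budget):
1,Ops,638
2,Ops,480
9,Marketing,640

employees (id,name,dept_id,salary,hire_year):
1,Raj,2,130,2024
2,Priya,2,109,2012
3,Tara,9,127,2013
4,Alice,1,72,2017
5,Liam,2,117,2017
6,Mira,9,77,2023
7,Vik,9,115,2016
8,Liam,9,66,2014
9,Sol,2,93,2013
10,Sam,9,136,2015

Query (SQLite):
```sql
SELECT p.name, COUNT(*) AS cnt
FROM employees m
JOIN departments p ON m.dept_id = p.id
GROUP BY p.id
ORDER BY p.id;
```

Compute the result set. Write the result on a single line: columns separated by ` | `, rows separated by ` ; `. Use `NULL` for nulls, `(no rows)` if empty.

Join each employees row to its departments via dept_id.
Group joined rows by departments.id; compute COUNT(*) per group.
  1: ids {4} → COUNT(*)=1
  2: ids {1, 2, 5, 9} → COUNT(*)=4
  9: ids {3, 6, 7, 8, 10} → COUNT(*)=5

Ops | 1 ; Ops | 4 ; Marketing | 5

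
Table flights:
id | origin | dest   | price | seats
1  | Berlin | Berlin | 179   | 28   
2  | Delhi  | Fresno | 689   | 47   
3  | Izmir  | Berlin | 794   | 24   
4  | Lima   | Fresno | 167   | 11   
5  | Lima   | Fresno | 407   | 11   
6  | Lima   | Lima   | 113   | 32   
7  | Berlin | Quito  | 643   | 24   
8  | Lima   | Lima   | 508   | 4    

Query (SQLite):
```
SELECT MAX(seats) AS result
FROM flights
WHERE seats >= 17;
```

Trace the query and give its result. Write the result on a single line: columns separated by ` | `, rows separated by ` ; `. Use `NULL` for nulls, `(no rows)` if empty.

47

Rows where seats >= 17 → seats values: [28, 47, 24, 32, 24].
MAX of non-NULL values = 47.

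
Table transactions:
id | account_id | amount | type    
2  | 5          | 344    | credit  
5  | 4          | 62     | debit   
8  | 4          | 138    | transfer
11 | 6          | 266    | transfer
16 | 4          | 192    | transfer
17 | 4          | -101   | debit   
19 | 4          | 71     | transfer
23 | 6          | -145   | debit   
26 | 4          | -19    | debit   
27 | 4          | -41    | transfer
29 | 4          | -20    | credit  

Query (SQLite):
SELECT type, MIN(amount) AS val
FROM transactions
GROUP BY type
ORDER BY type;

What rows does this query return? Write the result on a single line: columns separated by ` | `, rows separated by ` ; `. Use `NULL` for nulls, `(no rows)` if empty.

credit | -20 ; debit | -145 ; transfer | -41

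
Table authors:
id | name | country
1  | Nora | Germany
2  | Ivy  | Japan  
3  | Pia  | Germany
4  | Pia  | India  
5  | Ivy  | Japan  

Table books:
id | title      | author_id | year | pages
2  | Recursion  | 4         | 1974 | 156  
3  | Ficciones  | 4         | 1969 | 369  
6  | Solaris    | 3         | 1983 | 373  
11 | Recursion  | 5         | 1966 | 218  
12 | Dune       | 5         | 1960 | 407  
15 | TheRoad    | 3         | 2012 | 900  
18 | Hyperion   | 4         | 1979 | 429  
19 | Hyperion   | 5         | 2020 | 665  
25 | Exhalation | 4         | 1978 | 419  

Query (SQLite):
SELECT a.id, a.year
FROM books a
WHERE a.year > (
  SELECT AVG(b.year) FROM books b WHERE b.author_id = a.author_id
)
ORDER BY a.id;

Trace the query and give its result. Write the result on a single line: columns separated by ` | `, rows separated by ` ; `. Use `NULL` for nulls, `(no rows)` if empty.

15 | 2012 ; 18 | 1979 ; 19 | 2020 ; 25 | 1978

For each books row a, compute AVG(year) over rows sharing a.author_id.
Keep row a if a.year > that per-group AVG.
  author_id=3: AVG(year) = 1997.5
  author_id=4: AVG(year) = 1975.0
  author_id=5: AVG(year) = 1982.0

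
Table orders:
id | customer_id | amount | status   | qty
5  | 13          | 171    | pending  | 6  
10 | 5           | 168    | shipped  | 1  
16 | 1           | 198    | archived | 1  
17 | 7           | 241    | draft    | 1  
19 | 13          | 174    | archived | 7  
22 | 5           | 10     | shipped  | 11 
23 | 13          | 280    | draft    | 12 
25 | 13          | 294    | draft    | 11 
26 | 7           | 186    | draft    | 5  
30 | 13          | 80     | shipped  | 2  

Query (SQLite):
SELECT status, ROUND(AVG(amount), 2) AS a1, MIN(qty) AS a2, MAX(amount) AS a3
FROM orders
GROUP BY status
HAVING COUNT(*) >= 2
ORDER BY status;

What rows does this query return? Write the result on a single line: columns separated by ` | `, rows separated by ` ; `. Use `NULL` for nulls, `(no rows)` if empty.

archived | 186 | 1 | 198 ; draft | 250.25 | 1 | 294 ; shipped | 86 | 1 | 168

Group orders by status.
Per group compute: ROUND(AVG(amount), 2), MIN(qty), MAX(amount).
HAVING: drop groups with fewer than 2 rows.
  archived: ids {16, 19} → ROUND(AVG(amount), 2)=186, MIN(qty)=1, MAX(amount)=198
  draft: ids {17, 23, 25, 26} → ROUND(AVG(amount), 2)=250.25, MIN(qty)=1, MAX(amount)=294
  pending: ids {5} → ROUND(AVG(amount), 2)=171, MIN(qty)=6, MAX(amount)=171
  shipped: ids {10, 22, 30} → ROUND(AVG(amount), 2)=86, MIN(qty)=1, MAX(amount)=168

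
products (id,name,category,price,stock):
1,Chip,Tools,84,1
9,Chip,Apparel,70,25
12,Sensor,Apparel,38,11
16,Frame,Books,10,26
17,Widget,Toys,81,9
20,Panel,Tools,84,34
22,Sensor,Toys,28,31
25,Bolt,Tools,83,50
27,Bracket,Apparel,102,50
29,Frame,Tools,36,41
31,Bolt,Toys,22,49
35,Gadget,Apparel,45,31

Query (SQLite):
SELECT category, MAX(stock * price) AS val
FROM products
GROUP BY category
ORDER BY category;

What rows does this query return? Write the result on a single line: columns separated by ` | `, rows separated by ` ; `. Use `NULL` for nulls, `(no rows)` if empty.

Apparel | 5100 ; Books | 260 ; Tools | 4150 ; Toys | 1078

For each row compute stock * price.
Group by category; take MAX of the expression per group.
  Apparel: ids {9, 12, 27, 35} → MAX(stock * price)=5100
  Books: ids {16} → MAX(stock * price)=260
  Tools: ids {1, 20, 25, 29} → MAX(stock * price)=4150
  Toys: ids {17, 22, 31} → MAX(stock * price)=1078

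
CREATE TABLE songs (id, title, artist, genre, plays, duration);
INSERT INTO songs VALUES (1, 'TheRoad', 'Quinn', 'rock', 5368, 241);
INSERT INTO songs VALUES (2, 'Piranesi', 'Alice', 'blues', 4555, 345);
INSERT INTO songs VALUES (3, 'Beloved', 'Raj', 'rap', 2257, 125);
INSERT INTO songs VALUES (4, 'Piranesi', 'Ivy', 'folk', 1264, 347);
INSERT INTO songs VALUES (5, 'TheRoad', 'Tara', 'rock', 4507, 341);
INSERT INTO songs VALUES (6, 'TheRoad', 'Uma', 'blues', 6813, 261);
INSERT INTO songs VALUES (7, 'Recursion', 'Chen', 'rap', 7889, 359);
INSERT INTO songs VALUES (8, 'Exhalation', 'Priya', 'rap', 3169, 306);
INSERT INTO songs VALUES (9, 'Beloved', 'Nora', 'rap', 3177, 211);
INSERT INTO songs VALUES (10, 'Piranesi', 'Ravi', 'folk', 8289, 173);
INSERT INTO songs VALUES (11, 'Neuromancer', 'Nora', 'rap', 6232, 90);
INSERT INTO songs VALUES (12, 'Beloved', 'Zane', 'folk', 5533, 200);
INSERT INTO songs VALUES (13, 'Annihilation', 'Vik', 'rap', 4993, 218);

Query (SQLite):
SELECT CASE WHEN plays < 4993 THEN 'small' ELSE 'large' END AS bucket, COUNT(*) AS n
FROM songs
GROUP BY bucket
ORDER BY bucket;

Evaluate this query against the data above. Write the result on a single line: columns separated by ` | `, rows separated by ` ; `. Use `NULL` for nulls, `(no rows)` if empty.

large | 7 ; small | 6

Bucket rows by plays < 4993 → 'small' else 'large'; count each bucket.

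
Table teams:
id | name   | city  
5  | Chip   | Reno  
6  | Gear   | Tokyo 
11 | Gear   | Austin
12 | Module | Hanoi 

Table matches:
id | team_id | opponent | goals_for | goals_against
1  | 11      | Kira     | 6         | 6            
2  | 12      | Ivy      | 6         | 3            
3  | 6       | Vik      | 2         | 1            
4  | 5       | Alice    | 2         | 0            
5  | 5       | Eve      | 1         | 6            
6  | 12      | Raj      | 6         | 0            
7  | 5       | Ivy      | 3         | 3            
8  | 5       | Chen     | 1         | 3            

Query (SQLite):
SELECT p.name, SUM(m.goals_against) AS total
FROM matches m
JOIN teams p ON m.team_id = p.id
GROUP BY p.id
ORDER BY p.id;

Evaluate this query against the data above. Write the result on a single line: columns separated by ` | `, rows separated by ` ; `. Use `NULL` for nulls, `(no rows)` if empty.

Join each matches row to its teams via team_id.
Group joined rows by teams.id; compute SUM(m.goals_against) per group.
  5: ids {4, 5, 7, 8} → SUM(m.goals_against)=12
  6: ids {3} → SUM(m.goals_against)=1
  11: ids {1} → SUM(m.goals_against)=6
  12: ids {2, 6} → SUM(m.goals_against)=3

Chip | 12 ; Gear | 1 ; Gear | 6 ; Module | 3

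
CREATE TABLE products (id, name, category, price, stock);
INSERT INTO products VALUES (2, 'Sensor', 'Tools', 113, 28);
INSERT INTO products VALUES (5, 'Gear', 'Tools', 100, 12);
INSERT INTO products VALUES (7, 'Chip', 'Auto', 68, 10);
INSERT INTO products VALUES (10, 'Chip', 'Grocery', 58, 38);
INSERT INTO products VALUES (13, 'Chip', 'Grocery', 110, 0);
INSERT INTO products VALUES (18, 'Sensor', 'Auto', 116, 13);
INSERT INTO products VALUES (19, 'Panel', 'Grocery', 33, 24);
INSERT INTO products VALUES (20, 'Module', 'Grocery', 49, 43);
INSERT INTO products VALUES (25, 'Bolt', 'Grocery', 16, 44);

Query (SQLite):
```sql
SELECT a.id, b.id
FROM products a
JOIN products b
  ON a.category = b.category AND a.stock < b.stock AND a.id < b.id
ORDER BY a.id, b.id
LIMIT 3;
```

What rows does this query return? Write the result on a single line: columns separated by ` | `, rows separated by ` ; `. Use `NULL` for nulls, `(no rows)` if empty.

7 | 18 ; 10 | 20 ; 10 | 25

Pairs (a,b) with same category, a.stock < b.stock, a.id < b.id.
category groups: Auto:{7,18} Grocery:{10,13,19,20,25} Tools:{2,5}
Ordered by (a.id, b.id); first 3.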